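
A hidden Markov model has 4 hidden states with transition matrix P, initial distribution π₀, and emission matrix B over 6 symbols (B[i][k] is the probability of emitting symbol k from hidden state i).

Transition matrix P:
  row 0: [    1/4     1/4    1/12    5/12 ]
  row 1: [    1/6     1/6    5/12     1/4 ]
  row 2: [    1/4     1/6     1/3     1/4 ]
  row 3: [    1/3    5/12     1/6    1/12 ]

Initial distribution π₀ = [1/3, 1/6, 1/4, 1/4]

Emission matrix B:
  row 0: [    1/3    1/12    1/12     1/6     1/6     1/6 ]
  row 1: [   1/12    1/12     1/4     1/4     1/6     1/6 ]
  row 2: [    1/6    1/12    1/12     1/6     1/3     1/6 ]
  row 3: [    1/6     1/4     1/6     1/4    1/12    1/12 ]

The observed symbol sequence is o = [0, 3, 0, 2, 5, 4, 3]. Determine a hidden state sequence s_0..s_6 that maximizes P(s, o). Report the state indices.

path = [0, 3, 0, 3, 1, 2, 3]

t=0: δ = [1.111e-01, 1.389e-02, 4.167e-02, 4.167e-02]  (obs o_0=0)
t=1: δ = [4.630e-03, 6.944e-03, 2.315e-03, 1.157e-02]  ψ = [0, 0, 2, 0]  (obs o_1=3)
t=2: δ = [1.286e-03, 4.019e-04, 4.823e-04, 3.215e-04]  ψ = [3, 3, 1, 0]  (obs o_2=0)
t=3: δ = [2.679e-05, 8.038e-05, 1.395e-05, 8.931e-05]  ψ = [0, 0, 1, 0]  (obs o_3=2)
t=4: δ = [4.961e-06, 6.202e-06, 5.582e-06, 1.674e-06]  ψ = [3, 3, 1, 1]  (obs o_4=5)
t=5: δ = [2.326e-07, 2.067e-07, 8.614e-07, 1.723e-07]  ψ = [2, 0, 1, 0]  (obs o_5=4)
t=6: δ = [3.589e-08, 3.589e-08, 4.785e-08, 5.384e-08]  ψ = [2, 2, 2, 2]  (obs o_6=3)
backtrack: best end state = 3; path = [0, 3, 0, 3, 1, 2, 3]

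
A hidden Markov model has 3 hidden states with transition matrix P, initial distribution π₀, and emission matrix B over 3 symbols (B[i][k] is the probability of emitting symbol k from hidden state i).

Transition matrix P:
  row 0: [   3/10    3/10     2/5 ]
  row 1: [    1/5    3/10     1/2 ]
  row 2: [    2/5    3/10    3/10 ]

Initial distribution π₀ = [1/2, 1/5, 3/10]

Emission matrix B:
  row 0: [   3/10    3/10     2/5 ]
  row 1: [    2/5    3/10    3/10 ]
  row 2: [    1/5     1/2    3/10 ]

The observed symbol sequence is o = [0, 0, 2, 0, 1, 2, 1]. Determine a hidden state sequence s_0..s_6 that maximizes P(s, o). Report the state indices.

path = [0, 1, 2, 1, 2, 0, 2]

t=0: δ = [1.500e-01, 8.000e-02, 6.000e-02]  (obs o_0=0)
t=1: δ = [1.350e-02, 1.800e-02, 1.200e-02]  ψ = [0, 0, 0]  (obs o_1=0)
t=2: δ = [1.920e-03, 1.620e-03, 2.700e-03]  ψ = [2, 1, 1]  (obs o_2=2)
t=3: δ = [3.240e-04, 3.240e-04, 1.620e-04]  ψ = [2, 2, 1]  (obs o_3=0)
t=4: δ = [2.916e-05, 2.916e-05, 8.100e-05]  ψ = [0, 0, 1]  (obs o_4=1)
t=5: δ = [1.296e-05, 7.290e-06, 7.290e-06]  ψ = [2, 2, 2]  (obs o_5=2)
t=6: δ = [1.166e-06, 1.166e-06, 2.592e-06]  ψ = [0, 0, 0]  (obs o_6=1)
backtrack: best end state = 2; path = [0, 1, 2, 1, 2, 0, 2]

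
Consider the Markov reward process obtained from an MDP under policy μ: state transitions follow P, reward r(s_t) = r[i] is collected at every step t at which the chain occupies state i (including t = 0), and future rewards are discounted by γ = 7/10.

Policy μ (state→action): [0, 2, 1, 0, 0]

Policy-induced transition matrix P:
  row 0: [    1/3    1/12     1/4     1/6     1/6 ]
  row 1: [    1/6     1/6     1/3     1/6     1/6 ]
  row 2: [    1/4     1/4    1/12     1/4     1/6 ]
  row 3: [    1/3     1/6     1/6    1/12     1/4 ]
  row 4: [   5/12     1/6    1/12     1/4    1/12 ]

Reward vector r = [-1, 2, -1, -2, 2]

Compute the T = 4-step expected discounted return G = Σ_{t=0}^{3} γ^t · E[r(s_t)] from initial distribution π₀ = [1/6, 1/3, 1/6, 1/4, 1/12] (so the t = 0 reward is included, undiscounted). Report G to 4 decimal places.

t=0: π = [0.1667, 0.3333, 0.1667, 0.2500, 0.0833], E[r] = 0.0000, γ^t·E[r] = 0.000000, running G = 0.000000
t=1: π = [0.2708, 0.1667, 0.2153, 0.1667, 0.1806], E[r] = -0.1250, γ^t·E[r] = -0.087500, running G = -0.087500
t=2: π = [0.3027, 0.1620, 0.1840, 0.1858, 0.1655], E[r] = -0.2031, γ^t·E[r] = -0.099531, running G = -0.187031
t=3: π = [0.3048, 0.1568, 0.1898, 0.1803, 0.1684], E[r] = -0.2049, γ^t·E[r] = -0.070284, running G = -0.257315

G = -0.2573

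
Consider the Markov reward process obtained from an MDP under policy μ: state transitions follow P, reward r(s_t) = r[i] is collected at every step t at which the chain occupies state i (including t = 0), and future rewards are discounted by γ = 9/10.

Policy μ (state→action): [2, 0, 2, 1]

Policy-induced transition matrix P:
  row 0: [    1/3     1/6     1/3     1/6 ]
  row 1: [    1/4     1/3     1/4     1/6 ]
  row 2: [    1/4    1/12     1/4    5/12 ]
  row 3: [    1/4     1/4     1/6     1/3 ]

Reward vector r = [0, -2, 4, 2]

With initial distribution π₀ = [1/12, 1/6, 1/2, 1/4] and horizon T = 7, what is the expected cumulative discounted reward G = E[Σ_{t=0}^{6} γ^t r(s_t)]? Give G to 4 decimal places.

t=0: π = [0.0833, 0.1667, 0.5000, 0.2500], E[r] = 2.1667, γ^t·E[r] = 2.166667, running G = 2.166667
t=1: π = [0.2569, 0.1736, 0.2361, 0.3333], E[r] = 1.2639, γ^t·E[r] = 1.137500, running G = 3.304167
t=2: π = [0.2714, 0.2037, 0.2436, 0.2813], E[r] = 1.1296, γ^t·E[r] = 0.915000, running G = 4.219167
t=3: π = [0.2726, 0.2038, 0.2492, 0.2745], E[r] = 1.1381, γ^t·E[r] = 0.829688, running G = 5.048854
t=4: π = [0.2727, 0.2027, 0.2498, 0.2747], E[r] = 1.1433, γ^t·E[r] = 0.750141, running G = 5.798995
t=5: π = [0.2727, 0.2025, 0.2498, 0.2749], E[r] = 1.1441, γ^t·E[r] = 0.675585, running G = 6.474581
t=6: π = [0.2727, 0.2025, 0.2498, 0.2749], E[r] = 1.1441, γ^t·E[r] = 0.608042, running G = 7.082623

G = 7.0826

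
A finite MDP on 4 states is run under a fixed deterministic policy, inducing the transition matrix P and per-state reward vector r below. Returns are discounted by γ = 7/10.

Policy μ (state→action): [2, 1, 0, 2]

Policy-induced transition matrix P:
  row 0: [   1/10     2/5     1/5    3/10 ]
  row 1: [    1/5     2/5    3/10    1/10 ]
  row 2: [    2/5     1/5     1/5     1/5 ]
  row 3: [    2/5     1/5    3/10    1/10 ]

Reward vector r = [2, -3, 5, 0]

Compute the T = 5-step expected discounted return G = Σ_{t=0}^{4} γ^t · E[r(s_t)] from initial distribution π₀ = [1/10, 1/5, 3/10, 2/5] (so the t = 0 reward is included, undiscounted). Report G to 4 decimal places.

t=0: π = [0.1000, 0.2000, 0.3000, 0.4000], E[r] = 1.1000, γ^t·E[r] = 1.100000, running G = 1.100000
t=1: π = [0.3300, 0.2600, 0.2600, 0.1500], E[r] = 1.1800, γ^t·E[r] = 0.826000, running G = 1.926000
t=2: π = [0.2490, 0.3180, 0.2410, 0.1920], E[r] = 0.7490, γ^t·E[r] = 0.367010, running G = 2.293010
t=3: π = [0.2617, 0.3134, 0.2510, 0.1739], E[r] = 0.8382, γ^t·E[r] = 0.287503, running G = 2.580513
t=4: π = [0.2588, 0.3150, 0.2487, 0.1774], E[r] = 0.8162, γ^t·E[r] = 0.195972, running G = 2.776485

G = 2.7765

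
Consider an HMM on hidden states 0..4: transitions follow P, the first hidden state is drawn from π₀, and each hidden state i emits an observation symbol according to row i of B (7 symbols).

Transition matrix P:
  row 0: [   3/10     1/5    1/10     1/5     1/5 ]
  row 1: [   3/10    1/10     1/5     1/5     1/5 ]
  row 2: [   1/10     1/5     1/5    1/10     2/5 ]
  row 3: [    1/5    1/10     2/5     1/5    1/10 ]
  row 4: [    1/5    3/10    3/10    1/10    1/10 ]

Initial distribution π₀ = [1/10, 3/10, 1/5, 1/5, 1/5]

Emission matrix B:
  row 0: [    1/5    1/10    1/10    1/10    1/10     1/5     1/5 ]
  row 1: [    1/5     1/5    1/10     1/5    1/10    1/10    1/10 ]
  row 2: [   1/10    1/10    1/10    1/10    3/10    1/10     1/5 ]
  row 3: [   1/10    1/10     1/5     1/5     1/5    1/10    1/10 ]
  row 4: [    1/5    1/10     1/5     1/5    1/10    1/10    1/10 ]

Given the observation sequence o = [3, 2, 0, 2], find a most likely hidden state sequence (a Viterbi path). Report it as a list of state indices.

t=0: δ = [1.000e-02, 6.000e-02, 2.000e-02, 4.000e-02, 4.000e-02]  (obs o_0=3)
t=1: δ = [1.800e-03, 1.200e-03, 1.600e-03, 2.400e-03, 2.400e-03]  ψ = [1, 4, 3, 1, 1]  (obs o_1=2)
t=2: δ = [1.080e-04, 1.440e-04, 9.600e-05, 4.800e-05, 1.280e-04]  ψ = [0, 4, 3, 3, 2]  (obs o_2=0)
t=3: δ = [4.320e-06, 3.840e-06, 3.840e-06, 5.760e-06, 7.680e-06]  ψ = [1, 4, 4, 1, 2]  (obs o_3=2)
backtrack: best end state = 4; path = [1, 3, 2, 4]

path = [1, 3, 2, 4]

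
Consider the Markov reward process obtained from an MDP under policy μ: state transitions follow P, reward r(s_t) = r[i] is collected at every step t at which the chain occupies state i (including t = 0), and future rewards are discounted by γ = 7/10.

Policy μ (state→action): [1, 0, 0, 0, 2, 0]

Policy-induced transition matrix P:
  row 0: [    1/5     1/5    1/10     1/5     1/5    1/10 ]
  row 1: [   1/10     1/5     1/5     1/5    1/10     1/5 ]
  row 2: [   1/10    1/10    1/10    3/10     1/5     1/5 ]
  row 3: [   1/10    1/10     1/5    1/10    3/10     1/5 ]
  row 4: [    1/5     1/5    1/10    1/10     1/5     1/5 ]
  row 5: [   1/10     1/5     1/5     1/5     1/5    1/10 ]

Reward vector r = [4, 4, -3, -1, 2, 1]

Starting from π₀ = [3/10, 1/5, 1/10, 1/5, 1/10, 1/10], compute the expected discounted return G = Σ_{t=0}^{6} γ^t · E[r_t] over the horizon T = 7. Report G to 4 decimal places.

G = 4.1733

t=0: π = [0.3000, 0.2000, 0.1000, 0.2000, 0.1000, 0.1000], E[r] = 1.8000, γ^t·E[r] = 1.800000, running G = 1.800000
t=1: π = [0.1400, 0.1700, 0.1500, 0.1800, 0.2000, 0.1600], E[r] = 1.1700, γ^t·E[r] = 0.819000, running G = 2.619000
t=2: π = [0.1340, 0.1670, 0.1510, 0.1770, 0.2010, 0.1700], E[r] = 1.1460, γ^t·E[r] = 0.561540, running G = 3.180540
t=3: π = [0.1335, 0.1672, 0.1514, 0.1773, 0.2010, 0.1696], E[r] = 1.1429, γ^t·E[r] = 0.392015, running G = 3.572555
t=4: π = [0.1335, 0.1671, 0.1514, 0.1773, 0.2010, 0.1697], E[r] = 1.1425, γ^t·E[r] = 0.274312, running G = 3.846867
t=5: π = [0.1334, 0.1671, 0.1514, 0.1773, 0.2010, 0.1697], E[r] = 1.1425, γ^t·E[r] = 0.192015, running G = 4.038881
t=6: π = [0.1334, 0.1671, 0.1514, 0.1773, 0.2010, 0.1697], E[r] = 1.1425, γ^t·E[r] = 0.134411, running G = 4.173292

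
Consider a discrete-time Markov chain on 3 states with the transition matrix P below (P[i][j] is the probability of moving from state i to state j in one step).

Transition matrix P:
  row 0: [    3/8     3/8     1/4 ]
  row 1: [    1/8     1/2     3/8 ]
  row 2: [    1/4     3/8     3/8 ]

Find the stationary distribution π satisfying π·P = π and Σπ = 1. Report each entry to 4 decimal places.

Balance equations π_j = Σ_i π_i·P[i][j]:
  π_0 = 3/8·π_0 + 1/8·π_1 + 1/4·π_2
  π_1 = 3/8·π_0 + 1/2·π_1 + 3/8·π_2
  normalize: π_0 + π_1 + π_2 = 1
Solving the linear system gives exactly π = [11/49, 3/7, 17/49].

π = [0.2245, 0.4286, 0.3469]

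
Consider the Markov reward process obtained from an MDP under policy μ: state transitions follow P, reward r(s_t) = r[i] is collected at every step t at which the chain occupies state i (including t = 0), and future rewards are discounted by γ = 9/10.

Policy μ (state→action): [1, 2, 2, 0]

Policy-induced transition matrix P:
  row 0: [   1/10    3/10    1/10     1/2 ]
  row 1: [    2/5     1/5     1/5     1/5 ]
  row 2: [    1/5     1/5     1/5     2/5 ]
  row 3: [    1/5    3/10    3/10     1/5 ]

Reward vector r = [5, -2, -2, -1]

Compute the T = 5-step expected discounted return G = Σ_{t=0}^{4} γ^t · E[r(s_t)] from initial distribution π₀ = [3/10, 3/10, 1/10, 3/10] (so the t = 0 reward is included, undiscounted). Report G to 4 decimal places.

t=0: π = [0.3000, 0.3000, 0.1000, 0.3000], E[r] = 0.4000, γ^t·E[r] = 0.400000, running G = 0.400000
t=1: π = [0.2300, 0.2600, 0.2000, 0.3100], E[r] = -0.0800, γ^t·E[r] = -0.072000, running G = 0.328000
t=2: π = [0.2290, 0.2540, 0.2080, 0.3090], E[r] = -0.0880, γ^t·E[r] = -0.071280, running G = 0.256720
t=3: π = [0.2279, 0.2538, 0.2080, 0.3103], E[r] = -0.0944, γ^t·E[r] = -0.068818, running G = 0.187902
t=4: π = [0.2280, 0.2538, 0.2082, 0.3100], E[r] = -0.0942, γ^t·E[r] = -0.061831, running G = 0.126072

G = 0.1261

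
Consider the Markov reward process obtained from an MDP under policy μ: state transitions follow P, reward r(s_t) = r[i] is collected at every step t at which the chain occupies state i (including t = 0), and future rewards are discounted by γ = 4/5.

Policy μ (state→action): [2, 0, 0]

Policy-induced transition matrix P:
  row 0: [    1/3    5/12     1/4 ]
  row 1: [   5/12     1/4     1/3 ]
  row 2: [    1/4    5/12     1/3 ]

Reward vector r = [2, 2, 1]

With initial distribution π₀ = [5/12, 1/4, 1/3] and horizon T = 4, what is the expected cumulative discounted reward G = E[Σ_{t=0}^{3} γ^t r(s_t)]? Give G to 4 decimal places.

t=0: π = [0.4167, 0.2500, 0.3333], E[r] = 1.6667, γ^t·E[r] = 1.666667, running G = 1.666667
t=1: π = [0.3264, 0.3750, 0.2986], E[r] = 1.7014, γ^t·E[r] = 1.361111, running G = 3.027778
t=2: π = [0.3397, 0.3542, 0.3061], E[r] = 1.6939, γ^t·E[r] = 1.084074, running G = 4.111852
t=3: π = [0.3373, 0.3576, 0.3050], E[r] = 1.6950, γ^t·E[r] = 0.867827, running G = 4.979679

G = 4.9797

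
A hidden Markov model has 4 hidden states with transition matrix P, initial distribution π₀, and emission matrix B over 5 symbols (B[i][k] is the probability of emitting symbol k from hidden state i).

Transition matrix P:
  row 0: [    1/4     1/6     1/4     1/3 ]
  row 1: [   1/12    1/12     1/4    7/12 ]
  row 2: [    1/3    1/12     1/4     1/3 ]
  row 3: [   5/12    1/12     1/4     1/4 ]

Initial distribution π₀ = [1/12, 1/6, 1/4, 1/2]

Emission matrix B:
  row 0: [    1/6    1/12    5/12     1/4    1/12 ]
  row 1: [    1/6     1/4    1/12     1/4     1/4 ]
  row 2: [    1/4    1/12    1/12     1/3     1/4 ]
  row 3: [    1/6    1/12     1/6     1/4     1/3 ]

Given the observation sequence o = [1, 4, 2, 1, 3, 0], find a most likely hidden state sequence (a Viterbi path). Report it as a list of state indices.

t=0: δ = [6.944e-03, 4.167e-02, 2.083e-02, 4.167e-02]  (obs o_0=1)
t=1: δ = [1.447e-03, 8.681e-04, 2.604e-03, 8.102e-03]  ψ = [3, 1, 1, 1]  (obs o_1=4)
t=2: δ = [1.407e-03, 5.626e-05, 1.688e-04, 3.376e-04]  ψ = [3, 3, 3, 3]  (obs o_2=2)
t=3: δ = [2.930e-05, 5.861e-05, 2.930e-05, 3.907e-05]  ψ = [0, 0, 0, 0]  (obs o_3=1)
t=4: δ = [4.070e-06, 1.221e-06, 4.884e-06, 8.547e-06]  ψ = [3, 0, 1, 1]  (obs o_4=3)
t=5: δ = [5.935e-07, 1.187e-07, 5.342e-07, 3.561e-07]  ψ = [3, 3, 3, 3]  (obs o_5=0)
backtrack: best end state = 0; path = [1, 3, 0, 1, 3, 0]

path = [1, 3, 0, 1, 3, 0]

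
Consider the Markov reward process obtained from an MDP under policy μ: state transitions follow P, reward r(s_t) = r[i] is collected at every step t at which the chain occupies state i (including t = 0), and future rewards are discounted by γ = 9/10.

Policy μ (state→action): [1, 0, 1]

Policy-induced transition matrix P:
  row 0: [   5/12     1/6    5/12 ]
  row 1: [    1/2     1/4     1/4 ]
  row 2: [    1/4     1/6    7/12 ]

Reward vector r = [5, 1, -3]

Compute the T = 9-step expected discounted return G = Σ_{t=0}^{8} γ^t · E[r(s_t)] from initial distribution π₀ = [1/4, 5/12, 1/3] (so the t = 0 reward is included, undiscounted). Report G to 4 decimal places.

t=0: π = [0.2500, 0.4167, 0.3333], E[r] = 0.6667, γ^t·E[r] = 0.666667, running G = 0.666667
t=1: π = [0.3958, 0.2014, 0.4028], E[r] = 0.9722, γ^t·E[r] = 0.875000, running G = 1.541667
t=2: π = [0.3663, 0.1834, 0.4502], E[r] = 0.6644, γ^t·E[r] = 0.538125, running G = 2.079792
t=3: π = [0.3569, 0.1820, 0.4611], E[r] = 0.5831, γ^t·E[r] = 0.425109, running G = 2.504901
t=4: π = [0.3550, 0.1818, 0.4632], E[r] = 0.5671, γ^t·E[r] = 0.372083, running G = 2.876984
t=5: π = [0.3546, 0.1818, 0.4636], E[r] = 0.5642, γ^t·E[r] = 0.333175, running G = 3.210159
t=6: π = [0.3546, 0.1818, 0.4636], E[r] = 0.5637, γ^t·E[r] = 0.299593, running G = 3.509753
t=7: π = [0.3545, 0.1818, 0.4636], E[r] = 0.5637, γ^t·E[r] = 0.269594, running G = 3.779346
t=8: π = [0.3545, 0.1818, 0.4636], E[r] = 0.5636, γ^t·E[r] = 0.242628, running G = 4.021974

G = 4.0220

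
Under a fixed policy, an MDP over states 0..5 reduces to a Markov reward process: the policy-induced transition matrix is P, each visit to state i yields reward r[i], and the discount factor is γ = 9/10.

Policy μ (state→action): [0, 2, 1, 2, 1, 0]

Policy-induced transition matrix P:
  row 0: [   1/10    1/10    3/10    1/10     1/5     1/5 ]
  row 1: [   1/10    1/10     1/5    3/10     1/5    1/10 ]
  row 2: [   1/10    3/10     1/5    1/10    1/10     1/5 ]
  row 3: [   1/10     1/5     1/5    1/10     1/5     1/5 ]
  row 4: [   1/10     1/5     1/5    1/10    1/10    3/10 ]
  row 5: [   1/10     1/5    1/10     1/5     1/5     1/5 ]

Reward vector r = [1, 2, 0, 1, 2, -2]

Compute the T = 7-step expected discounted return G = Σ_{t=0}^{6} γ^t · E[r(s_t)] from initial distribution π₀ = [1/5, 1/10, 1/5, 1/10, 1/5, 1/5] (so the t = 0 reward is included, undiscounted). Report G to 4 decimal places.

t=0: π = [0.2000, 0.1000, 0.2000, 0.1000, 0.2000, 0.2000], E[r] = 0.5000, γ^t·E[r] = 0.500000, running G = 0.500000
t=1: π = [0.1000, 0.1900, 0.2000, 0.1400, 0.1600, 0.2100], E[r] = 0.5200, γ^t·E[r] = 0.468000, running G = 0.968000
t=2: π = [0.1000, 0.1910, 0.1890, 0.1590, 0.1640, 0.1970], E[r] = 0.5750, γ^t·E[r] = 0.465750, running G = 1.433750
t=3: π = [0.1000, 0.1898, 0.1903, 0.1579, 0.1647, 0.1973], E[r] = 0.5723, γ^t·E[r] = 0.417207, running G = 1.850957
t=4: π = [0.1000, 0.1901, 0.1903, 0.1577, 0.1645, 0.1975], E[r] = 0.5718, γ^t·E[r] = 0.375165, running G = 2.226121
t=5: π = [0.1000, 0.1900, 0.1903, 0.1578, 0.1645, 0.1974], E[r] = 0.5720, γ^t·E[r] = 0.337736, running G = 2.563857
t=6: π = [0.1000, 0.1900, 0.1903, 0.1577, 0.1645, 0.1975], E[r] = 0.5719, γ^t·E[r] = 0.303952, running G = 2.867810

G = 2.8678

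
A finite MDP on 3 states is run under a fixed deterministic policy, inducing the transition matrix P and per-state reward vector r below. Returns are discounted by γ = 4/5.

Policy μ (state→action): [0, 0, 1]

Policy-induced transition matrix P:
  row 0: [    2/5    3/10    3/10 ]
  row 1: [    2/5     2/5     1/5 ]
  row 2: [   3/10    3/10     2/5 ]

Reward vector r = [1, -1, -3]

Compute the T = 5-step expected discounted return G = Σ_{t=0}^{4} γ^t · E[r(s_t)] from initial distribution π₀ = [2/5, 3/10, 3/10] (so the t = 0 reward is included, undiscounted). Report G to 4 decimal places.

G = -2.8198

t=0: π = [0.4000, 0.3000, 0.3000], E[r] = -0.8000, γ^t·E[r] = -0.800000, running G = -0.800000
t=1: π = [0.3700, 0.3300, 0.3000], E[r] = -0.8600, γ^t·E[r] = -0.688000, running G = -1.488000
t=2: π = [0.3700, 0.3330, 0.2970], E[r] = -0.8540, γ^t·E[r] = -0.546560, running G = -2.034560
t=3: π = [0.3703, 0.3333, 0.2964], E[r] = -0.8522, γ^t·E[r] = -0.436326, running G = -2.470886
t=4: π = [0.3704, 0.3333, 0.2963], E[r] = -0.8519, γ^t·E[r] = -0.348938, running G = -2.819825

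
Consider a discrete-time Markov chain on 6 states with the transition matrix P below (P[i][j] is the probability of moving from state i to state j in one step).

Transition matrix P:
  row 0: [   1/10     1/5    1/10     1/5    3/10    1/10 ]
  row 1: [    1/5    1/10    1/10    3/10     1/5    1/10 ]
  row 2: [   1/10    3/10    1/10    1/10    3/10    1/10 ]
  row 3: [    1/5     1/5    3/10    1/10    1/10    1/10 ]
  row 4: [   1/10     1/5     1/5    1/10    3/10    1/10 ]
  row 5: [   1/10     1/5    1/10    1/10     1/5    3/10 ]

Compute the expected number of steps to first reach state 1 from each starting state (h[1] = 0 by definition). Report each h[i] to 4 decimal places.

h = [4.6454, 0.0000, 4.1885, 4.5693, 4.6073, 4.6597]

First-step conditioning: h[1] = 0; for i ≠ 1, h[i] = 1 + Σ_k P[i][k]·h[k].
  h[0] = 1 + 1/10·h[0] + 1/10·h[2] + 1/5·h[3] + 3/10·h[4] + 1/10·h[5]
  h[2] = 1 + 1/10·h[0] + 1/10·h[2] + 1/10·h[3] + 3/10·h[4] + 1/10·h[5]
  h[3] = 1 + 1/5·h[0] + 3/10·h[2] + 1/10·h[3] + 1/10·h[4] + 1/10·h[5]
  h[4] = 1 + 1/10·h[0] + 1/5·h[2] + 1/10·h[3] + 3/10·h[4] + 1/10·h[5]
  h[5] = 1 + 1/10·h[0] + 1/10·h[2] + 1/10·h[3] + 1/5·h[4] + 3/10·h[5]
Solving the 5×5 linear system over states ≠ 1 gives exactly h = [9760/2101, 0, 800/191, 9600/2101, 880/191, 890/191] (h[1] = 0 is the target).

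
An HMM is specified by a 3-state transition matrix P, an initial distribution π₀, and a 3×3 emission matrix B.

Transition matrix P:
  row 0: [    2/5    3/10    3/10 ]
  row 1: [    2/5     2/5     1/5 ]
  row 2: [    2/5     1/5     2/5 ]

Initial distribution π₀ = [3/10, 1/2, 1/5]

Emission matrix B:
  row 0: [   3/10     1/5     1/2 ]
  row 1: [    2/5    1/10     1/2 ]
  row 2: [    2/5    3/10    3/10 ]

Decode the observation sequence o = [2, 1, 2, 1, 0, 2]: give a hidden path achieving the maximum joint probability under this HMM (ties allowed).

path = [1, 0, 0, 2, 2, 0]

t=0: δ = [1.500e-01, 2.500e-01, 6.000e-02]  (obs o_0=2)
t=1: δ = [2.000e-02, 1.000e-02, 1.500e-02]  ψ = [1, 1, 1]  (obs o_1=1)
t=2: δ = [4.000e-03, 3.000e-03, 1.800e-03]  ψ = [0, 0, 0]  (obs o_2=2)
t=3: δ = [3.200e-04, 1.200e-04, 3.600e-04]  ψ = [0, 0, 0]  (obs o_3=1)
t=4: δ = [4.320e-05, 3.840e-05, 5.760e-05]  ψ = [2, 0, 2]  (obs o_4=0)
t=5: δ = [1.152e-05, 7.680e-06, 6.912e-06]  ψ = [2, 1, 2]  (obs o_5=2)
backtrack: best end state = 0; path = [1, 0, 0, 2, 2, 0]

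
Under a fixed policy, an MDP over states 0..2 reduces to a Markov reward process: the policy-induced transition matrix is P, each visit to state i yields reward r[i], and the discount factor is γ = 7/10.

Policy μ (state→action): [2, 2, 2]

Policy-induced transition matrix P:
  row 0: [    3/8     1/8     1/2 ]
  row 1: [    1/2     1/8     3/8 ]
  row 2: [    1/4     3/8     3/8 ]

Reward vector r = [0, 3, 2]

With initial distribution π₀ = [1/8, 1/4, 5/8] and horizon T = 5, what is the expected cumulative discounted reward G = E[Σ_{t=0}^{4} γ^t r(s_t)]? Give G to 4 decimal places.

G = 4.7632

t=0: π = [0.1250, 0.2500, 0.6250], E[r] = 2.0000, γ^t·E[r] = 2.000000, running G = 2.000000
t=1: π = [0.3281, 0.2813, 0.3906], E[r] = 1.6250, γ^t·E[r] = 1.137500, running G = 3.137500
t=2: π = [0.3613, 0.2227, 0.4160], E[r] = 1.5000, γ^t·E[r] = 0.735000, running G = 3.872500
t=3: π = [0.3508, 0.2290, 0.4202], E[r] = 1.5273, γ^t·E[r] = 0.523879, running G = 4.396379
t=4: π = [0.3511, 0.2300, 0.4189], E[r] = 1.5278, γ^t·E[r] = 0.366832, running G = 4.763211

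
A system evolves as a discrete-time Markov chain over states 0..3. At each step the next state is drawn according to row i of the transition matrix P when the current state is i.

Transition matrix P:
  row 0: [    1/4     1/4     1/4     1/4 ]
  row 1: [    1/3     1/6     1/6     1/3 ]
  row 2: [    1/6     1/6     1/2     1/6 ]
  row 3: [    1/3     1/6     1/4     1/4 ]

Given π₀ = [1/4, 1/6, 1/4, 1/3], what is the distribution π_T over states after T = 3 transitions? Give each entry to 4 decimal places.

π = [0.2601, 0.1884, 0.3115, 0.2400]

t=0: π = [0.2500, 0.1667, 0.2500, 0.3333]
t=1: π = [0.2708, 0.1875, 0.2986, 0.2431]
t=2: π = [0.2610, 0.1892, 0.3090, 0.2407]
t=3: π = [0.2601, 0.1884, 0.3115, 0.2400]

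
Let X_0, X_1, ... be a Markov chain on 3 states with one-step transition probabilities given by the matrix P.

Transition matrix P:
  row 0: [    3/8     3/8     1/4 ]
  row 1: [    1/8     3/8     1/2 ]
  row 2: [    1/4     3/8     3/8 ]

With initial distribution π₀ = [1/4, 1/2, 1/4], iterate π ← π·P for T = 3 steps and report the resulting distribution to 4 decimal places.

π = [0.2319, 0.3750, 0.3931]

t=0: π = [0.2500, 0.5000, 0.2500]
t=1: π = [0.2188, 0.3750, 0.4063]
t=2: π = [0.2305, 0.3750, 0.3945]
t=3: π = [0.2319, 0.3750, 0.3931]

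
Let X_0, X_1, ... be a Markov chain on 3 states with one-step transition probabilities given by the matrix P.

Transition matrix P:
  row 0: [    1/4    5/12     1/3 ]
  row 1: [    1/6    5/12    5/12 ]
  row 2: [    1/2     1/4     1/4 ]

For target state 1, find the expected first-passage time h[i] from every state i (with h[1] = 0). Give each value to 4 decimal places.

h = [2.7368, 0.0000, 3.1579]

First-step conditioning: h[1] = 0; for i ≠ 1, h[i] = 1 + Σ_k P[i][k]·h[k].
  h[0] = 1 + 1/4·h[0] + 1/3·h[2]
  h[2] = 1 + 1/2·h[0] + 1/4·h[2]
Solving the 2×2 linear system over states ≠ 1 gives exactly h = [52/19, 0, 60/19] (h[1] = 0 is the target).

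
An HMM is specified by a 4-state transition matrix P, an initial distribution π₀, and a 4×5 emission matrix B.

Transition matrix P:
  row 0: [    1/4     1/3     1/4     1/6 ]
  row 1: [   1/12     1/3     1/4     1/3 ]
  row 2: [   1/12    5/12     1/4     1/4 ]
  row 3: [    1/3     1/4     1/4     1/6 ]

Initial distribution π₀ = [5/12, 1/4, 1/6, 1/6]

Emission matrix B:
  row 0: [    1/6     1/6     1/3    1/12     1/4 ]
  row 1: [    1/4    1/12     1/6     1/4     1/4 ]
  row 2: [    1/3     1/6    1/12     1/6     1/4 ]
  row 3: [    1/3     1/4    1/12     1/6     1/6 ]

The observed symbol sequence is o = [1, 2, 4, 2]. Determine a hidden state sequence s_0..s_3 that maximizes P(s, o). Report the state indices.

path = [0, 0, 0, 0]

t=0: δ = [6.944e-02, 2.083e-02, 2.778e-02, 4.167e-02]  (obs o_0=1)
t=1: δ = [5.787e-03, 3.858e-03, 1.447e-03, 9.645e-04]  ψ = [0, 0, 0, 0]  (obs o_1=2)
t=2: δ = [3.617e-04, 4.823e-04, 3.617e-04, 2.143e-04]  ψ = [0, 0, 0, 1]  (obs o_2=4)
t=3: δ = [3.014e-05, 2.679e-05, 1.005e-05, 1.340e-05]  ψ = [0, 1, 1, 1]  (obs o_3=2)
backtrack: best end state = 0; path = [0, 0, 0, 0]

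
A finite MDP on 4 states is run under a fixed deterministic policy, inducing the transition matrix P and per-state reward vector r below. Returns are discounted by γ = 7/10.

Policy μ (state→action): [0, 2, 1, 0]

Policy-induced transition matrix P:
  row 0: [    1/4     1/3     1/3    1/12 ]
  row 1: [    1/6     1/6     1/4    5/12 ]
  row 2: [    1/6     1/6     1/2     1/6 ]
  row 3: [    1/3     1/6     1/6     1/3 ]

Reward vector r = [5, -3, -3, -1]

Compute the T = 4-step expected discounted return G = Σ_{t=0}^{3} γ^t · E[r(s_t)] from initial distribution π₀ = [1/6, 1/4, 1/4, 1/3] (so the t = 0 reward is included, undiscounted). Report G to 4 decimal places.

G = -1.9700

t=0: π = [0.1667, 0.2500, 0.2500, 0.3333], E[r] = -1.0000, γ^t·E[r] = -1.000000, running G = -1.000000
t=1: π = [0.2361, 0.1944, 0.2986, 0.2708], E[r] = -0.5694, γ^t·E[r] = -0.398611, running G = -1.398611
t=2: π = [0.2315, 0.2060, 0.3218, 0.2407], E[r] = -0.6667, γ^t·E[r] = -0.326667, running G = -1.725278
t=3: π = [0.2261, 0.2052, 0.3297, 0.2390], E[r] = -0.7133, γ^t·E[r] = -0.244679, running G = -1.969956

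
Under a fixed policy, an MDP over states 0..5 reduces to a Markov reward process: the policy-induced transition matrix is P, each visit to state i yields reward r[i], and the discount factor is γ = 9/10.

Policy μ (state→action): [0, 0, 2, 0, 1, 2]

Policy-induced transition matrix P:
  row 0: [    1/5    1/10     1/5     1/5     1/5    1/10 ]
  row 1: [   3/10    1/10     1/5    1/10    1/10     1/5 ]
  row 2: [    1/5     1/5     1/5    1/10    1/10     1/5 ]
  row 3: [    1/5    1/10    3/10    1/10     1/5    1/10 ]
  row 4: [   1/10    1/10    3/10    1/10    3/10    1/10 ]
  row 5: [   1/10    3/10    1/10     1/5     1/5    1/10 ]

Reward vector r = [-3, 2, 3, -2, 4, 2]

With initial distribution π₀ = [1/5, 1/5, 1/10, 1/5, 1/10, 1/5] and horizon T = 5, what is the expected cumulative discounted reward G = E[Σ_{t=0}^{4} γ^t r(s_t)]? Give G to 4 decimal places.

t=0: π = [0.2000, 0.2000, 0.1000, 0.2000, 0.1000, 0.2000], E[r] = 0.5000, γ^t·E[r] = 0.500000, running G = 0.500000
t=1: π = [0.1900, 0.1500, 0.2100, 0.1400, 0.1800, 0.1300], E[r] = 1.0600, γ^t·E[r] = 0.954000, running G = 1.454000
t=2: π = [0.1840, 0.1470, 0.2190, 0.1320, 0.1820, 0.1360], E[r] = 1.1350, γ^t·E[r] = 0.919350, running G = 2.373350
t=3: π = [0.1829, 0.1491, 0.2178, 0.1320, 0.1816, 0.1366], E[r] = 1.1385, γ^t·E[r] = 0.829967, running G = 3.203317
t=4: π = [0.1831, 0.1491, 0.2177, 0.1320, 0.1815, 0.1367], E[r] = 1.1374, γ^t·E[r] = 0.746242, running G = 3.949558

G = 3.9496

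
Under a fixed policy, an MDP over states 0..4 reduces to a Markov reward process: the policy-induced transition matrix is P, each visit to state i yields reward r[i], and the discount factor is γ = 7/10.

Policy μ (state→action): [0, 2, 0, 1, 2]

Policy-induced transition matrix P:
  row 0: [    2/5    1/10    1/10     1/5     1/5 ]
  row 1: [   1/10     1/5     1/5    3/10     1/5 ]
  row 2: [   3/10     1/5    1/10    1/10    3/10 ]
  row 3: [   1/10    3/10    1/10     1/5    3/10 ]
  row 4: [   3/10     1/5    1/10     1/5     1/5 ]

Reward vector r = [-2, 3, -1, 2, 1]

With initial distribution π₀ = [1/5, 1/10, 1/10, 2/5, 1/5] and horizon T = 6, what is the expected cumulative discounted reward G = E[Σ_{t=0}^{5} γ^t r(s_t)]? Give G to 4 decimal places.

G = 2.1261

t=0: π = [0.2000, 0.1000, 0.1000, 0.4000, 0.2000], E[r] = 0.8000, γ^t·E[r] = 0.800000, running G = 0.800000
t=1: π = [0.2200, 0.2200, 0.1100, 0.2000, 0.2500], E[r] = 0.7600, γ^t·E[r] = 0.532000, running G = 1.332000
t=2: π = [0.2380, 0.1980, 0.1220, 0.2110, 0.2310], E[r] = 0.6490, γ^t·E[r] = 0.318010, running G = 1.650010
t=3: π = [0.2420, 0.1973, 0.1198, 0.2076, 0.2333], E[r] = 0.6366, γ^t·E[r] = 0.218354, running G = 1.868364
t=4: π = [0.2432, 0.1966, 0.1197, 0.2078, 0.2327], E[r] = 0.6318, γ^t·E[r] = 0.151683, running G = 2.020047
t=5: π = [0.2435, 0.1965, 0.1197, 0.2077, 0.2327], E[r] = 0.6309, γ^t·E[r] = 0.106035, running G = 2.126082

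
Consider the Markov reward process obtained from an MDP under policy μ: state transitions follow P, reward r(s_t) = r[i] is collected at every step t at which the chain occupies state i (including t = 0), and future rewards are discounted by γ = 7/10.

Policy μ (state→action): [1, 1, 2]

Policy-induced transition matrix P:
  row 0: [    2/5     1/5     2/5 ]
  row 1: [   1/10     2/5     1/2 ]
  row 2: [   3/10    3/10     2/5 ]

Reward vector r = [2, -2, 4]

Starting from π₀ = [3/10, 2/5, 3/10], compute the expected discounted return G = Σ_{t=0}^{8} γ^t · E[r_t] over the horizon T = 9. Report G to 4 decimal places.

t=0: π = [0.3000, 0.4000, 0.3000], E[r] = 1.0000, γ^t·E[r] = 1.000000, running G = 1.000000
t=1: π = [0.2500, 0.3100, 0.4400], E[r] = 1.6400, γ^t·E[r] = 1.148000, running G = 2.148000
t=2: π = [0.2630, 0.3060, 0.4310], E[r] = 1.6380, γ^t·E[r] = 0.802620, running G = 2.950620
t=3: π = [0.2651, 0.3043, 0.4306], E[r] = 1.6440, γ^t·E[r] = 0.563892, running G = 3.514512
t=4: π = [0.2657, 0.3039, 0.4304], E[r] = 1.6452, γ^t·E[r] = 0.395008, running G = 3.909520
t=5: π = [0.2658, 0.3038, 0.4304], E[r] = 1.6455, γ^t·E[r] = 0.276555, running G = 4.186075
t=6: π = [0.2658, 0.3038, 0.4304], E[r] = 1.6455, γ^t·E[r] = 0.193597, running G = 4.379672
t=7: π = [0.2658, 0.3038, 0.4304], E[r] = 1.6456, γ^t·E[r] = 0.135519, running G = 4.515191
t=8: π = [0.2658, 0.3038, 0.4304], E[r] = 1.6456, γ^t·E[r] = 0.094864, running G = 4.610055

G = 4.6101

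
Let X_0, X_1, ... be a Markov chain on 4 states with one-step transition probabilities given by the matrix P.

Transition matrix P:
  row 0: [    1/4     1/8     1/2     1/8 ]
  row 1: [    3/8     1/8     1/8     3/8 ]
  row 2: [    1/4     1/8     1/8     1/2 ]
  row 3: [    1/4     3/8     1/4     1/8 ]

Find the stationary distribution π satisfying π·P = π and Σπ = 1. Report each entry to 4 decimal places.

Balance equations π_j = Σ_i π_i·P[i][j]:
  π_0 = 1/4·π_0 + 3/8·π_1 + 1/4·π_2 + 1/4·π_3
  π_1 = 1/8·π_0 + 1/8·π_1 + 1/8·π_2 + 3/8·π_3
  π_2 = 1/2·π_0 + 1/8·π_1 + 1/8·π_2 + 1/4·π_3
  normalize: π_0 + π_1 + π_2 + π_3 = 1
Solving the linear system gives exactly π = [199/726, 70/363, 95/363, 197/726].

π = [0.2741, 0.1928, 0.2617, 0.2713]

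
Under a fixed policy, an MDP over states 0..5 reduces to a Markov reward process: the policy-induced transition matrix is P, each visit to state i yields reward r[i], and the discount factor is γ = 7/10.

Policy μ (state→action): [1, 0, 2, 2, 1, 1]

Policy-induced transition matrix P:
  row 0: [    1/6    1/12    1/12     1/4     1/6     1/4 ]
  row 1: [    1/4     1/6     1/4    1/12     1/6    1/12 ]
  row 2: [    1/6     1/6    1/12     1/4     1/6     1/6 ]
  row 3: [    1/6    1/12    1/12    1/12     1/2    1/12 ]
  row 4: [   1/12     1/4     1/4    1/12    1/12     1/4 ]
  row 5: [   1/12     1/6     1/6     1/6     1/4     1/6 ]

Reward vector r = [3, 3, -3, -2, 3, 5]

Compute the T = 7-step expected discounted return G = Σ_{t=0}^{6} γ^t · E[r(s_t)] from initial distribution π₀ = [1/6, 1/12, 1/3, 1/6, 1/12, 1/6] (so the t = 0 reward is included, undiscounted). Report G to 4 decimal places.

G = 3.9164

t=0: π = [0.1667, 0.0833, 0.3333, 0.1667, 0.0833, 0.1667], E[r] = 0.5000, γ^t·E[r] = 0.500000, running G = 0.500000
t=1: π = [0.1528, 0.1458, 0.1250, 0.1806, 0.2292, 0.1667], E[r] = 1.6806, γ^t·E[r] = 1.176389, running G = 1.676389
t=2: π = [0.1458, 0.1580, 0.1597, 0.1435, 0.2216, 0.1713], E[r] = 1.6667, γ^t·E[r] = 0.816667, running G = 2.493056
t=3: π = [0.1471, 0.1610, 0.1609, 0.1485, 0.2103, 0.1722], E[r] = 1.6364, γ^t·E[r] = 0.561279, running G = 3.054334
t=4: π = [0.1482, 0.1596, 0.1596, 0.1490, 0.2130, 0.1707], E[r] = 1.6388, γ^t·E[r] = 0.393488, running G = 3.447822
t=5: π = [0.1480, 0.1596, 0.1596, 0.1489, 0.2128, 0.1711], E[r] = 1.6400, γ^t·E[r] = 0.275629, running G = 3.723451
t=6: π = [0.1480, 0.1597, 0.1597, 0.1489, 0.2128, 0.1710], E[r] = 1.6398, γ^t·E[r] = 0.192916, running G = 3.916368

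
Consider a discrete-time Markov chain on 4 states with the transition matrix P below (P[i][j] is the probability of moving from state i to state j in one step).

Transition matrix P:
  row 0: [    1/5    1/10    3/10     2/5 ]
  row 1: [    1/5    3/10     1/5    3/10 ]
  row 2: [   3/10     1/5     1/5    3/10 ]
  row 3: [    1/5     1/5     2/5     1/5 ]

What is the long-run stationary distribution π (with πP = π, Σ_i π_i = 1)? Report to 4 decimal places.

π = [0.2282, 0.1969, 0.2815, 0.2935]

Balance equations π_j = Σ_i π_i·P[i][j]:
  π_0 = 1/5·π_0 + 1/5·π_1 + 3/10·π_2 + 1/5·π_3
  π_1 = 1/10·π_0 + 3/10·π_1 + 1/5·π_2 + 1/5·π_3
  π_2 = 3/10·π_0 + 1/5·π_1 + 1/5·π_2 + 2/5·π_3
  normalize: π_0 + π_1 + π_2 + π_3 = 1
Solving the linear system gives exactly π = [248/1087, 214/1087, 306/1087, 319/1087].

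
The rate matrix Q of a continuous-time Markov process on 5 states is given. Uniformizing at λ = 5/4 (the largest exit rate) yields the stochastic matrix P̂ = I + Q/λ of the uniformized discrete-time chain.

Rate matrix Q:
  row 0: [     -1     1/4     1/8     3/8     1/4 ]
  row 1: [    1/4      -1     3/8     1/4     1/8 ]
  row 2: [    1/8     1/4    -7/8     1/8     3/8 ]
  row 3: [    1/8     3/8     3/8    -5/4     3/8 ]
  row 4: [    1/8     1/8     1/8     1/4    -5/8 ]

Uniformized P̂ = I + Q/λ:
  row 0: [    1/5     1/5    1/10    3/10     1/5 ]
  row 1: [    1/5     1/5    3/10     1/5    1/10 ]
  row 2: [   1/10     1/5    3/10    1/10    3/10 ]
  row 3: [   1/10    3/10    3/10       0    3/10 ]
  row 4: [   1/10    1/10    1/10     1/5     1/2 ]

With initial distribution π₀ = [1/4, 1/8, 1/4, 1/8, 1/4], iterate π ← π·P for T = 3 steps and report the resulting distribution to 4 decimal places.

t=0: π = [0.2500, 0.1250, 0.2500, 0.1250, 0.2500]
t=1: π = [0.1375, 0.1875, 0.2000, 0.1750, 0.3000]
t=2: π = [0.1325, 0.1875, 0.2125, 0.1588, 0.3088]
t=3: π = [0.1320, 0.1850, 0.2118, 0.1603, 0.3110]

π = [0.1320, 0.1850, 0.2118, 0.1603, 0.3110]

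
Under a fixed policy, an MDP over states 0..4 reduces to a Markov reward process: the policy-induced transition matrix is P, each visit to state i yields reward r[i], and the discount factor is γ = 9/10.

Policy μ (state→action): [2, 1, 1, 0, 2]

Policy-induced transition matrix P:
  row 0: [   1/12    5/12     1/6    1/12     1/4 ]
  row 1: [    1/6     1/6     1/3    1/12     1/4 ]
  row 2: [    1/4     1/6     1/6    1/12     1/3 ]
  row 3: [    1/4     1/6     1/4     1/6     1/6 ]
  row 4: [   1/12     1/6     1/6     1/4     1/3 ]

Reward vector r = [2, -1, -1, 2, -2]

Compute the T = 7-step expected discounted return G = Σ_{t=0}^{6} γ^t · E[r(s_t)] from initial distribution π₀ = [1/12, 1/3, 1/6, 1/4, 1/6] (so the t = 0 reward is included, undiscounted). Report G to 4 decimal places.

G = -1.7090

t=0: π = [0.0833, 0.3333, 0.1667, 0.2500, 0.1667], E[r] = -0.1667, γ^t·E[r] = -0.166667, running G = -0.166667
t=1: π = [0.1806, 0.1875, 0.2431, 0.1319, 0.2569], E[r] = -0.3194, γ^t·E[r] = -0.287500, running G = -0.454167
t=2: π = [0.1615, 0.2118, 0.2089, 0.1372, 0.2807], E[r] = -0.3848, γ^t·E[r] = -0.311719, running G = -0.765885
t=3: π = [0.1587, 0.2070, 0.2134, 0.1415, 0.2794], E[r] = -0.3788, γ^t·E[r] = -0.276117, running G = -1.042003
t=4: π = [0.1597, 0.2063, 0.2130, 0.1417, 0.2793], E[r] = -0.3750, γ^t·E[r] = -0.246019, running G = -1.288022
t=5: π = [0.1596, 0.2066, 0.2129, 0.1417, 0.2792], E[r] = -0.3752, γ^t·E[r] = -0.221578, running G = -1.509599
t=6: π = [0.1596, 0.2066, 0.2129, 0.1417, 0.2792], E[r] = -0.3752, γ^t·E[r] = -0.199422, running G = -1.709021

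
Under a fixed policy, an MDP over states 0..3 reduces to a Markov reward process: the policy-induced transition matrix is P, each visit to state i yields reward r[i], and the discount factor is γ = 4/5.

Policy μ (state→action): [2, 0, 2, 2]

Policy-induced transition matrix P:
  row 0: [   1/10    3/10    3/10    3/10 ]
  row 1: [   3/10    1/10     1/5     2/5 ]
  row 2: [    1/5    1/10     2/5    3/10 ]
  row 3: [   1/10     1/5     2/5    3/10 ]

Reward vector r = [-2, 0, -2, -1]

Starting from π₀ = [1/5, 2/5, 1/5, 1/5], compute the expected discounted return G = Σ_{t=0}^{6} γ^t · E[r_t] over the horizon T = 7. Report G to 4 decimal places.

t=0: π = [0.2000, 0.4000, 0.2000, 0.2000], E[r] = -1.0000, γ^t·E[r] = -1.000000, running G = -1.000000
t=1: π = [0.2000, 0.1600, 0.3000, 0.3400], E[r] = -1.3400, γ^t·E[r] = -1.072000, running G = -2.072000
t=2: π = [0.1620, 0.1740, 0.3480, 0.3160], E[r] = -1.3360, γ^t·E[r] = -0.855040, running G = -2.927040
t=3: π = [0.1696, 0.1640, 0.3490, 0.3174], E[r] = -1.3546, γ^t·E[r] = -0.693555, running G = -3.620595
t=4: π = [0.1677, 0.1657, 0.3502, 0.3164], E[r] = -1.3523, γ^t·E[r] = -0.553894, running G = -4.174489
t=5: π = [0.1682, 0.1652, 0.3501, 0.3166], E[r] = -1.3531, γ^t·E[r] = -0.443375, running G = -4.617864
t=6: π = [0.1680, 0.1653, 0.3501, 0.3165], E[r] = -1.3529, γ^t·E[r] = -0.354656, running G = -4.972521

G = -4.9725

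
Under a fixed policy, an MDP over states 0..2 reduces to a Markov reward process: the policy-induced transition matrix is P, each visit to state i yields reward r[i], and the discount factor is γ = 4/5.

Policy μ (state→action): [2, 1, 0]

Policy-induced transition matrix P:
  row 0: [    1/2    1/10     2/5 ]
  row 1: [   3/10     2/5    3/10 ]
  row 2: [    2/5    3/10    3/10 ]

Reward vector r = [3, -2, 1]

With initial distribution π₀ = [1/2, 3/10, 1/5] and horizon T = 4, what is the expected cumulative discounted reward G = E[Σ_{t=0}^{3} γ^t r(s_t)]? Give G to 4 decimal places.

G = 3.3087

t=0: π = [0.5000, 0.3000, 0.2000], E[r] = 1.1000, γ^t·E[r] = 1.100000, running G = 1.100000
t=1: π = [0.4200, 0.2300, 0.3500], E[r] = 1.1500, γ^t·E[r] = 0.920000, running G = 2.020000
t=2: π = [0.4190, 0.2390, 0.3420], E[r] = 1.1210, γ^t·E[r] = 0.717440, running G = 2.737440
t=3: π = [0.4180, 0.2401, 0.3419], E[r] = 1.1157, γ^t·E[r] = 0.571238, running G = 3.308678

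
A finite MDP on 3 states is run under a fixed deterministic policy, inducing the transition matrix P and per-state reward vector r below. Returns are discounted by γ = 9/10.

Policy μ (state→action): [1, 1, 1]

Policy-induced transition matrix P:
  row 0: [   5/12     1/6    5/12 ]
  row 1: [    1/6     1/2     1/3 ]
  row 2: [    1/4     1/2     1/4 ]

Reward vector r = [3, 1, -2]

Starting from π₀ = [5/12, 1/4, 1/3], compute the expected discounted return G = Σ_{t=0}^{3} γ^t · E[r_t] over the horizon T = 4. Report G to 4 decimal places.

t=0: π = [0.4167, 0.2500, 0.3333], E[r] = 0.8333, γ^t·E[r] = 0.833333, running G = 0.833333
t=1: π = [0.2986, 0.3611, 0.3403], E[r] = 0.5764, γ^t·E[r] = 0.518750, running G = 1.352083
t=2: π = [0.2697, 0.4005, 0.3299], E[r] = 0.5498, γ^t·E[r] = 0.445313, running G = 1.797396
t=3: π = [0.2616, 0.4101, 0.3283], E[r] = 0.5382, γ^t·E[r] = 0.392344, running G = 2.189740

G = 2.1897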